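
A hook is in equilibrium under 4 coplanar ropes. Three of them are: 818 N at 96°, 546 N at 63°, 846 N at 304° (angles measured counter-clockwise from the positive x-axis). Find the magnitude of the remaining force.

Sum the known components: ΣF_x = 635.5 N, ΣF_y = 598.6 N.
For equilibrium the remaining force must supply (−ΣF_x, −ΣF_y) = (-635.5, -598.6) N.
Magnitude = √((-635.5)² + (-598.6)²) = 873 N; direction = atan2(-598.6, -635.5) = 223.3°.

F ≈ 873 N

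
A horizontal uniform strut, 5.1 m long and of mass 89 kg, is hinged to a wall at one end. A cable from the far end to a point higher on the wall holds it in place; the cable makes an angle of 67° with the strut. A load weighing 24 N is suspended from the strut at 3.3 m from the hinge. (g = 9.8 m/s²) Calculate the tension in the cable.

Take torques about the hinge: T sin 67° · 5.1 = 89×9.8×2.55 + 24×3.3 = 2303.3 N·m.
So T = 2303.3 / (0.9205 × 5.1) = 490.63 N.

T ≈ 491 N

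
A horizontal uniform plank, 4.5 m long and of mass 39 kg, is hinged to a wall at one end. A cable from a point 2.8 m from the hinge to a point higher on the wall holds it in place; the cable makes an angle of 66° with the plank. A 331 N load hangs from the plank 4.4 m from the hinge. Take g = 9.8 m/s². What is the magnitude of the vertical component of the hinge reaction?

Take torques about the hinge: T sin 66° · 2.8 = 39×9.8×2.25 + 331×4.4 = 2316.4 N·m.
So T = 2316.4 / (0.9135 × 2.8) = 905.56 N.
ΣF_y = 0: H_y = (39×9.8 + 331) − T sin 66° = 713.2 − 827.27 = -114.07 N.

|H_y| ≈ 114 N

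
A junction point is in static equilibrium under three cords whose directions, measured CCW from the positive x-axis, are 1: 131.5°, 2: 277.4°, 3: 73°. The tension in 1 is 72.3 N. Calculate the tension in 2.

T_2 ≈ 149 N

Resolve: ΣF_x = 72.3 cos 131.5° + T_2 cos 277.4° + T_3 cos 73° = 0.
        ΣF_y = 72.3 sin 131.5° + T_2 sin 277.4° + T_3 sin 73° = 0.
The known terms sum to (-47.91, 54.15) N, so 0.1288 T_2 + 0.2924 T_3 = 47.91 and -0.9917 T_2 + 0.9563 T_3 = -54.15.
Solving simultaneously: T_2 = 149.2 N, T_3 = 98.12 N.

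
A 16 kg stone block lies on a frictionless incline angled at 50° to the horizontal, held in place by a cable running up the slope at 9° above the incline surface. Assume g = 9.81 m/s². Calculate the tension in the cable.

T ≈ 122 N

Take axes along and perpendicular to the incline. Weight components: W sin 50° = 120.2 N down-slope, W cos 50° = 100.9 N into the surface.
Along incline: T cos 9° = W sin 50° → T = 121.7 N.
Perpendicular: N = W cos 50° − T sin 9° = 81.85 N.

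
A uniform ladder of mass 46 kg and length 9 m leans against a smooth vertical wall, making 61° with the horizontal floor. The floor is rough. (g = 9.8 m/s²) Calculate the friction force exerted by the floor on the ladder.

Torques about the foot: N_wall · 9 sin 61° = 46×9.8×4.5 cos 61° → N_wall = 124.94 N.
ΣF_x = 0: f_floor = N_wall = 124.94 N.

f ≈ 125 N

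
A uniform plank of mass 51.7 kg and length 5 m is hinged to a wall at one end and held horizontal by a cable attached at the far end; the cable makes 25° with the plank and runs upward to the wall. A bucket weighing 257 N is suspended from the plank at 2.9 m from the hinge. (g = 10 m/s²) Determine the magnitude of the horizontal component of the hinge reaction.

H_x ≈ 874 N

Take torques about the hinge: T sin 25° · 5 = 51.7×10×2.5 + 257×2.9 = 2037.8 N·m.
So T = 2037.8 / (0.4226 × 5) = 964.37 N.
ΣF_x = 0: H_x = T cos 25° = 874.02 N.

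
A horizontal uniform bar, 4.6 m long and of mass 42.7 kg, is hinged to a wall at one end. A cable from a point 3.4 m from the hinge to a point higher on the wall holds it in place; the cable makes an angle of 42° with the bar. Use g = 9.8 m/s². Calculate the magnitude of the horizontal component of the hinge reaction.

Take torques about the hinge: T sin 42° · 3.4 = 42.7×9.8×2.3 = 962.46 N·m.
So T = 962.46 / (0.6691 × 3.4) = 423.05 N.
ΣF_x = 0: H_x = T cos 42° = 314.39 N.

H_x ≈ 314 N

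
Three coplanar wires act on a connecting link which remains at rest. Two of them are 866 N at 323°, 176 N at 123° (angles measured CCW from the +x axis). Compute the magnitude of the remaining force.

F ≈ 703 N

Sum the known components: ΣF_x = 595.8 N, ΣF_y = -373.6 N.
For equilibrium the remaining force must supply (−ΣF_x, −ΣF_y) = (-595.8, 373.6) N.
Magnitude = √((-595.8)² + (373.6)²) = 703.2 N; direction = atan2(373.6, -595.8) = 147.9°.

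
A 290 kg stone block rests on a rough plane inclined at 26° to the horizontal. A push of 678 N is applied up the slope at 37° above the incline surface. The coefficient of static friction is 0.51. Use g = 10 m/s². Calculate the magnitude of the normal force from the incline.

Axes along / perpendicular to the incline. W sin 26° = 1271 N down-slope; W cos 26° = 2607 N into the surface.
Perpendicular: N = W cos 26° − P sin 37° = 2607 − 408 = 2198 N.
Along incline: P cos 37° + f = W sin 26° (friction acts up-slope) → f = 1271 − 541.5 = 729.8 N.
|f| = 729.8 N ≤ μN = 1121 N, so the stone block is indeed static.

N ≈ 2200 N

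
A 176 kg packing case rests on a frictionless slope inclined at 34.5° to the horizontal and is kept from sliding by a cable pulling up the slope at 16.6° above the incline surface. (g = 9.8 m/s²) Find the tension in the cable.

T ≈ 1020 N

Take axes along and perpendicular to the incline. Weight components: W sin 34.5° = 976.9 N down-slope, W cos 34.5° = 1421 N into the surface.
Along incline: T cos 16.6° = W sin 34.5° → T = 1019 N.
Perpendicular: N = W cos 34.5° − T sin 16.6° = 1130 N.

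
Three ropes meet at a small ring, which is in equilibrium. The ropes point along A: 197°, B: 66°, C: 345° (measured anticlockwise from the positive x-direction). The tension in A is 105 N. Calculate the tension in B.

T_B ≈ 56.3 N

Resolve: ΣF_x = 105 cos 197° + T_B cos 66° + T_C cos 345° = 0.
        ΣF_y = 105 sin 197° + T_B sin 66° + T_C sin 345° = 0.
The known terms sum to (-100.4, -30.7) N, so 0.4067 T_B + 0.9659 T_C = 100.4 and 0.9135 T_B − 0.2588 T_C = 30.7.
Solving simultaneously: T_B = 56.34 N, T_C = 80.23 N.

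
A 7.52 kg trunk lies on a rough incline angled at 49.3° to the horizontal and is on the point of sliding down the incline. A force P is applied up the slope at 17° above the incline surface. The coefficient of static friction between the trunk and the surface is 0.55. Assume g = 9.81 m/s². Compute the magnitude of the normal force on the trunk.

On the verge of sliding down the incline, friction equals μN and acts up the slope.
Perpendicular: N + P sin 17° = W cos 49.3° = 48.11 N.
Along incline: P cos 17° + μN = W sin 49.3° with W sin 49.3° = 55.93 N.
Solving the pair for P and N: P = 37.05 N, N = 37.27 N (and f = μN = 20.5 N).

N ≈ 37.3 N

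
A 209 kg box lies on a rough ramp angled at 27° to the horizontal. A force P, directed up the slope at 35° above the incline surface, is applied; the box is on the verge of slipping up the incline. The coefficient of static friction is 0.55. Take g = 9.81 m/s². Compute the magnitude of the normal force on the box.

N ≈ 848 N

On the verge of sliding up the incline, friction equals μN and acts down the slope.
Perpendicular: N + P sin 35° = W cos 27° = 1827 N.
Along incline: P cos 35° = W sin 27° + μN  with W sin 27° = 930.8 N.
Solving the pair for P and N: P = 1706 N, N = 848.3 N (and f = μN = 466.6 N).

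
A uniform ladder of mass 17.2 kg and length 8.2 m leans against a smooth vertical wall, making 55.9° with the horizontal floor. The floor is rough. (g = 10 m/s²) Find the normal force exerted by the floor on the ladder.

N_floor ≈ 172 N

ΣF_y = 0: N_floor = 17.2×10 = 172 N.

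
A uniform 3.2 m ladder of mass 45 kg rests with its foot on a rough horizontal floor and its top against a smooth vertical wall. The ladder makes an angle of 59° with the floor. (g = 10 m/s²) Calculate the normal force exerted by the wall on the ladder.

Torques about the foot: N_wall · 3.2 sin 59° = 45×10×1.6 cos 59° → N_wall = 135.19 N.

N_wall ≈ 135 N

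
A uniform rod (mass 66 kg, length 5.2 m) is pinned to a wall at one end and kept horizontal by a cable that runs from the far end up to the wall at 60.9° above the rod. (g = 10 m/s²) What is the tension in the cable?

Take torques about the hinge: T sin 60.9° · 5.2 = 66×10×2.6 = 1716 N·m.
So T = 1716 / (0.8738 × 5.2) = 377.67 N.

T ≈ 378 N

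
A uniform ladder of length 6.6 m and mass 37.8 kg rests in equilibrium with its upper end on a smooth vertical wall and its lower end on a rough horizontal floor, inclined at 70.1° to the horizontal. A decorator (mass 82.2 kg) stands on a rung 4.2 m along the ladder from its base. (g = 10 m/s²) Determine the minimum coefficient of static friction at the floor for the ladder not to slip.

μ_min ≈ 0.215

ΣF_y = 0: N_floor = 37.8×10 + 82.2×10 = 1200 N.
Torques about the foot: N_wall · 6.6 sin 70.1° = 37.8×10×3.3 cos 70.1° + 82.2×10×4.2 cos 70.1° → N_wall = 257.77 N.
ΣF_x = 0: f_floor = N_wall = 257.77 N.
μ_min = f_floor / N_floor = 257.77 / 1200 = 0.2148.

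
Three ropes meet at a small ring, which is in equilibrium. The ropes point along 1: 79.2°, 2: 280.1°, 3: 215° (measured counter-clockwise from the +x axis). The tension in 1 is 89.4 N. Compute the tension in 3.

Resolve: ΣF_x = 89.4 cos 79.2° + T_2 cos 280.1° + T_3 cos 215° = 0.
        ΣF_y = 89.4 sin 79.2° + T_2 sin 280.1° + T_3 sin 215° = 0.
The known terms sum to (16.75, 87.82) N, so 0.1754 T_2 − 0.8192 T_3 = -16.75 and -0.9845 T_2 − 0.5736 T_3 = -87.82.
Solving simultaneously: T_2 = 68.71 N, T_3 = 35.16 N.

T_3 ≈ 35.2 N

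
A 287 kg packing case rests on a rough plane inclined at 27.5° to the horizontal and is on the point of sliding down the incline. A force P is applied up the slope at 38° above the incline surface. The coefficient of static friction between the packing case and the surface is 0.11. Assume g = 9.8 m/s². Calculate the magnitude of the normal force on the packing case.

On the verge of sliding down the incline, friction equals μN and acts up the slope.
Perpendicular: N + P sin 38° = W cos 27.5° = 2495 N.
Along incline: P cos 38° + μN = W sin 27.5° with W sin 27.5° = 1299 N.
Solving the pair for P and N: P = 1422 N, N = 1619 N (and f = μN = 178.1 N).

N ≈ 1620 N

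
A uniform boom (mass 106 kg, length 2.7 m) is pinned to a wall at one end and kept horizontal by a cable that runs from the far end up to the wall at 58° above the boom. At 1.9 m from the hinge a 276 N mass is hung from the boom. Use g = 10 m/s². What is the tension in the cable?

T ≈ 854 N

Take torques about the hinge: T sin 58° · 2.7 = 106×10×1.35 + 276×1.9 = 1955.4 N·m.
So T = 1955.4 / (0.8480 × 2.7) = 853.99 N.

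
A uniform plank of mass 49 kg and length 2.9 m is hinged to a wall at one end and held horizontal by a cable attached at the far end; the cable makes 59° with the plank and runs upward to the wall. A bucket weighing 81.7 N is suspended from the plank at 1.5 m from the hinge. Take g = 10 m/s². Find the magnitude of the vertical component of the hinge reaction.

Take torques about the hinge: T sin 59° · 2.9 = 49×10×1.45 + 81.7×1.5 = 833.05 N·m.
So T = 833.05 / (0.8572 × 2.9) = 335.13 N.
ΣF_y = 0: H_y = (49×10 + 81.7) − T sin 59° = 571.7 − 287.26 = 284.44 N.

|H_y| ≈ 284 N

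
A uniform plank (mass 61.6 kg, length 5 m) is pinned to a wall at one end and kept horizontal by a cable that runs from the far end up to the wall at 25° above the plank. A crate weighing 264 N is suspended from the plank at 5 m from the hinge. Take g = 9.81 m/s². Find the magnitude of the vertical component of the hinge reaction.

|H_y| ≈ 302 N

Take torques about the hinge: T sin 25° · 5 = 61.6×9.81×2.5 + 264×5 = 2830.7 N·m.
So T = 2830.7 / (0.4226 × 5) = 1339.6 N.
ΣF_y = 0: H_y = (61.6×9.81 + 264) − T sin 25° = 868.3 − 566.15 = 302.15 N.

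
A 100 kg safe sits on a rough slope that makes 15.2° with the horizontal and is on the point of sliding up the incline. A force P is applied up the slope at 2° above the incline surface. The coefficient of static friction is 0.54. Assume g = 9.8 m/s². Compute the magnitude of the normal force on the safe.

N ≈ 919 N

On the verge of sliding up the incline, friction equals μN and acts down the slope.
Perpendicular: N + P sin 2° = W cos 15.2° = 945.7 N.
Along incline: P cos 2° = W sin 15.2° + μN  with W sin 15.2° = 256.9 N.
Solving the pair for P and N: P = 753.9 N, N = 919.4 N (and f = μN = 496.5 N).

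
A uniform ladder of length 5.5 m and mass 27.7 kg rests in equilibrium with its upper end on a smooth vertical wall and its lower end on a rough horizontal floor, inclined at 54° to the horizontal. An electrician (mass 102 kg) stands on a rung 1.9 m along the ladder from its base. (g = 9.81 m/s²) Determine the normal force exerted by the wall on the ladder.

Torques about the foot: N_wall · 5.5 sin 54° = 27.7×9.81×2.75 cos 54° + 102×9.81×1.9 cos 54° → N_wall = 349.86 N.

N_wall ≈ 350 N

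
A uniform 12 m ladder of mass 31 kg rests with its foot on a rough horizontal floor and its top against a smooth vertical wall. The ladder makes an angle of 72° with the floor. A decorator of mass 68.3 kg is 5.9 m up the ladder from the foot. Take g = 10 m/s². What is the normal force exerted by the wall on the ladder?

N_wall ≈ 159 N

Torques about the foot: N_wall · 12 sin 72° = 31×10×6 cos 72° + 68.3×10×5.9 cos 72° → N_wall = 159.47 N.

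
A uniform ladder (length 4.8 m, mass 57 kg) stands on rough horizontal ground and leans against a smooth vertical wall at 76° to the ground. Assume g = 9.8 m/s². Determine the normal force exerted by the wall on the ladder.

N_wall ≈ 69.6 N

Torques about the foot: N_wall · 4.8 sin 76° = 57×9.8×2.4 cos 76° → N_wall = 69.637 N.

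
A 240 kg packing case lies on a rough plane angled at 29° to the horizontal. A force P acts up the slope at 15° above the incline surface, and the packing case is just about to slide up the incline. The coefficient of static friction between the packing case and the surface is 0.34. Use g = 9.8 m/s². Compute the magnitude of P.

On the verge of sliding up the incline, friction equals μN and acts down the slope.
Perpendicular: N + P sin 15° = W cos 29° = 2057 N.
Along incline: P cos 15° = W sin 29° + μN  with W sin 29° = 1140 N.
Solving the pair for P and N: P = 1746 N, N = 1605 N (and f = μN = 545.8 N).

P ≈ 1750 N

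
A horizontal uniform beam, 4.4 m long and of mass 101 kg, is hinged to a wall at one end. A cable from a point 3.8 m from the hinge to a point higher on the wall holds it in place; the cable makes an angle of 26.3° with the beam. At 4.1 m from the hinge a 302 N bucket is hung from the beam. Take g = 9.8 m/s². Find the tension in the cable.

T ≈ 2030 N

Take torques about the hinge: T sin 26.3° · 3.8 = 101×9.8×2.2 + 302×4.1 = 3415.8 N·m.
So T = 3415.8 / (0.4431 × 3.8) = 2028.8 N.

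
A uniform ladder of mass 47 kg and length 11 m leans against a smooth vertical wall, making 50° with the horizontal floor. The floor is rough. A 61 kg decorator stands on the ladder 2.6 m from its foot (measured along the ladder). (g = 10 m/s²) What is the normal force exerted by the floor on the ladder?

ΣF_y = 0: N_floor = 47×10 + 61×10 = 1080 N.

N_floor ≈ 1080 N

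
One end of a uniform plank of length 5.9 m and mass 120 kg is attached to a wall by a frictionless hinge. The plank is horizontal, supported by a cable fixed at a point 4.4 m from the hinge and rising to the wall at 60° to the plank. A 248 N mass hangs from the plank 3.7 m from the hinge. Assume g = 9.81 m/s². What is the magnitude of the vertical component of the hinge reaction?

|H_y| ≈ 427 N

Take torques about the hinge: T sin 60° · 4.4 = 120×9.81×2.95 + 248×3.7 = 4390.3 N·m.
So T = 4390.3 / (0.8660 × 4.4) = 1152.2 N.
ΣF_y = 0: H_y = (120×9.81 + 248) − T sin 60° = 1425.2 − 997.8 = 427.4 N.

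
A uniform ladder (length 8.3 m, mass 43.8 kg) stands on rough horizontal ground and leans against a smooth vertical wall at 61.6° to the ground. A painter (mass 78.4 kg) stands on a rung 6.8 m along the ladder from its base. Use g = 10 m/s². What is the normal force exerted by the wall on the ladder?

N_wall ≈ 466 N

Torques about the foot: N_wall · 8.3 sin 61.6° = 43.8×10×4.15 cos 61.6° + 78.4×10×6.8 cos 61.6° → N_wall = 465.71 N.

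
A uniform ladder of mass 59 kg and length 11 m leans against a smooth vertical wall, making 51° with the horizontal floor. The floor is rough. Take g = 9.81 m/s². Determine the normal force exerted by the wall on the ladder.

Torques about the foot: N_wall · 11 sin 51° = 59×9.81×5.5 cos 51° → N_wall = 234.35 N.

N_wall ≈ 234 N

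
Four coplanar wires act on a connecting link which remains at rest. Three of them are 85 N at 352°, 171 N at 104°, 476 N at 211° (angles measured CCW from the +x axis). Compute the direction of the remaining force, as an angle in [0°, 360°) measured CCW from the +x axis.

Sum the known components: ΣF_x = -365.2 N, ΣF_y = -91.07 N.
For equilibrium the remaining force must supply (−ΣF_x, −ΣF_y) = (365.2, 91.07) N.
Magnitude = √((365.2)² + (91.07)²) = 376.4 N; direction = atan2(91.07, 365.2) = 14.0°.

θ ≈ 14°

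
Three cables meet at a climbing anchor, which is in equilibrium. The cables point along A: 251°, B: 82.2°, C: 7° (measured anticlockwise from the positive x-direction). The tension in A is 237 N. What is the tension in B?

Resolve: ΣF_x = 237 cos 251° + T_B cos 82.2° + T_C cos 7° = 0.
        ΣF_y = 237 sin 251° + T_B sin 82.2° + T_C sin 7° = 0.
The known terms sum to (-77.16, -224.1) N, so 0.1357 T_B + 0.9925 T_C = 77.16 and 0.9907 T_B + 0.1219 T_C = 224.1.
Solving simultaneously: T_B = 220.3 N, T_C = 47.61 N.

T_B ≈ 220 N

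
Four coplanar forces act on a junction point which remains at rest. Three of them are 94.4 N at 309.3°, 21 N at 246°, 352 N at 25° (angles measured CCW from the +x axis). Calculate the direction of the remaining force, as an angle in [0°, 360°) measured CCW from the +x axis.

Sum the known components: ΣF_x = 370.3 N, ΣF_y = 56.53 N.
For equilibrium the remaining force must supply (−ΣF_x, −ΣF_y) = (-370.3, -56.53) N.
Magnitude = √((-370.3)² + (-56.53)²) = 374.6 N; direction = atan2(-56.53, -370.3) = 188.7°.

θ ≈ 189°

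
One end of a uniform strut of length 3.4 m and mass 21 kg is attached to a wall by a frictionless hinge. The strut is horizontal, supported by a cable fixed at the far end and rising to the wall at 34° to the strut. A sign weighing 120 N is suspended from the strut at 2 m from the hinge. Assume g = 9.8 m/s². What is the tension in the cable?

T ≈ 310 N

Take torques about the hinge: T sin 34° · 3.4 = 21×9.8×1.7 + 120×2 = 589.86 N·m.
So T = 589.86 / (0.5592 × 3.4) = 310.25 N.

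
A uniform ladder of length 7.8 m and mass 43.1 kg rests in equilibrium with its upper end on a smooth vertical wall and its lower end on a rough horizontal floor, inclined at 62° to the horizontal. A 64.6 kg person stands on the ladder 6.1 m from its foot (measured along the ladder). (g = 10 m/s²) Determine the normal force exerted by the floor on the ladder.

N_floor ≈ 1080 N

ΣF_y = 0: N_floor = 43.1×10 + 64.6×10 = 1077 N.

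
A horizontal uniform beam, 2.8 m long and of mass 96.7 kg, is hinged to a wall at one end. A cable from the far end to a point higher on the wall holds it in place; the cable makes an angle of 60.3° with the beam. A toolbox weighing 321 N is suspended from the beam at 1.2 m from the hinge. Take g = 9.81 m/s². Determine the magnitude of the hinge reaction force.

Take torques about the hinge: T sin 60.3° · 2.8 = 96.7×9.81×1.4 + 321×1.2 = 1713.3 N·m.
So T = 1713.3 / (0.8686 × 2.8) = 704.42 N.
ΣF_x = 0: H_x = T cos 60.3° = 349.01 N.
ΣF_y = 0: H_y = (96.7×9.81 + 321) − T sin 60.3° = 1269.6 − 611.88 = 657.74 N.
|H| = √(H_x² + H_y²) = √((349.01)² + (657.74)²) = 744.6 N.

|H| ≈ 745 N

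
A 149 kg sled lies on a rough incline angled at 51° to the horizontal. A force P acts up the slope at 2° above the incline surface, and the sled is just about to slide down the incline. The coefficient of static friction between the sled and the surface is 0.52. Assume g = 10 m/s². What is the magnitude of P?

P ≈ 683 N

On the verge of sliding down the incline, friction equals μN and acts up the slope.
Perpendicular: N + P sin 2° = W cos 51° = 937.7 N.
Along incline: P cos 2° + μN = W sin 51° with W sin 51° = 1158 N.
Solving the pair for P and N: P = 683.2 N, N = 913.8 N (and f = μN = 475.2 N).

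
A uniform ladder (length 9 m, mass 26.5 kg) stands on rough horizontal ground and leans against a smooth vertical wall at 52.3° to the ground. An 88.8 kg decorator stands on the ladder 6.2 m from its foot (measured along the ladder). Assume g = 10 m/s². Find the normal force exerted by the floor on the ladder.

N_floor ≈ 1150 N

ΣF_y = 0: N_floor = 26.5×10 + 88.8×10 = 1153 N.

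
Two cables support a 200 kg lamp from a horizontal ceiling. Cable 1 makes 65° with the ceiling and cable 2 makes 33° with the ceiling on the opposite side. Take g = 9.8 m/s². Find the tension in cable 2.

T_2 ≈ 836 N

Weight W = 200 × 9.8 = 1960 N acts straight down.
Horizontal: T_1 cos 65° = T_2 cos 33°  →  T_1 = 1.984 T_2.
Vertical: T_1 sin 65° + T_2 sin 33° = 1960.
Substituting the horizontal relation into the vertical equation gives 2.343 T_2 = 1960, so T_2 = 836.5 N.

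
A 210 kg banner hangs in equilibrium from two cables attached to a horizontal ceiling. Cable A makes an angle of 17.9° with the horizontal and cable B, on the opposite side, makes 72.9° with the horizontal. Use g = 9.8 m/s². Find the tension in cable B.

T_B ≈ 1960 N

Weight W = 210 × 9.8 = 2058 N acts straight down.
Horizontal: T_A cos 17.9° = T_B cos 72.9°  →  T_A = 0.309 T_B.
Vertical: T_A sin 17.9° + T_B sin 72.9° = 2058.
Substituting the horizontal relation into the vertical equation gives 1.051 T_B = 2058, so T_B = 1959 N.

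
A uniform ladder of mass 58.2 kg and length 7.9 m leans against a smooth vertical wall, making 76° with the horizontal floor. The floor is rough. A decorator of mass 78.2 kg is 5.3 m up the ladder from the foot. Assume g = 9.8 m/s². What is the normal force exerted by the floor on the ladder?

ΣF_y = 0: N_floor = 58.2×9.8 + 78.2×9.8 = 1336.7 N.

N_floor ≈ 1340 N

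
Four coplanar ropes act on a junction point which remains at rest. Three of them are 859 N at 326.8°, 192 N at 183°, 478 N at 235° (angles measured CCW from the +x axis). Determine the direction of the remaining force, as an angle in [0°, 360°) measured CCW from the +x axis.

θ ≈ 106°

Sum the known components: ΣF_x = 252.9 N, ΣF_y = -872 N.
For equilibrium the remaining force must supply (−ΣF_x, −ΣF_y) = (-252.9, 872) N.
Magnitude = √((-252.9)² + (872)²) = 907.9 N; direction = atan2(872, -252.9) = 106.2°.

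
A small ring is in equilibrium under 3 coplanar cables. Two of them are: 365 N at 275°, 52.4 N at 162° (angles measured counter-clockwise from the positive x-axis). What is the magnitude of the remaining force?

Sum the known components: ΣF_x = -18.02 N, ΣF_y = -347.4 N.
For equilibrium the remaining force must supply (−ΣF_x, −ΣF_y) = (18.02, 347.4) N.
Magnitude = √((18.02)² + (347.4)²) = 347.9 N; direction = atan2(347.4, 18.02) = 87.0°.

F ≈ 348 N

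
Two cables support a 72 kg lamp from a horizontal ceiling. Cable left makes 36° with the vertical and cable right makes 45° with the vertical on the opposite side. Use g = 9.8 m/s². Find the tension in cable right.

T_right ≈ 420 N

Angles from the horizontal: cable left is 90° − 36° = 54°, cable right is 90° − 45° = 45°.
Weight W = 72 × 9.8 = 705.6 N acts straight down.
Horizontal: T_left cos 54° = T_right cos 45°  →  T_left = 1.203 T_right.
Vertical: T_left sin 54° + T_right sin 45° = 705.6.
Substituting the horizontal relation into the vertical equation gives 1.68 T_right = 705.6, so T_right = 419.9 N.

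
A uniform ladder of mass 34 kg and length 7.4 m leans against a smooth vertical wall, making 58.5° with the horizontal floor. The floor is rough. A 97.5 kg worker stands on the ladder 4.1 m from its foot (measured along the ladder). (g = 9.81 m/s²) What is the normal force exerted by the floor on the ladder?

N_floor ≈ 1290 N

ΣF_y = 0: N_floor = 34×9.81 + 97.5×9.81 = 1290 N.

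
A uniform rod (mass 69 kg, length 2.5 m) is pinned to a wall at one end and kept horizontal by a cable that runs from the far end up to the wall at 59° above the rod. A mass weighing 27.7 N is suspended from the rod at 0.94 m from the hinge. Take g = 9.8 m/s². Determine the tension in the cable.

T ≈ 407 N

Take torques about the hinge: T sin 59° · 2.5 = 69×9.8×1.25 + 27.7×0.94 = 871.29 N·m.
So T = 871.29 / (0.8572 × 2.5) = 406.59 N.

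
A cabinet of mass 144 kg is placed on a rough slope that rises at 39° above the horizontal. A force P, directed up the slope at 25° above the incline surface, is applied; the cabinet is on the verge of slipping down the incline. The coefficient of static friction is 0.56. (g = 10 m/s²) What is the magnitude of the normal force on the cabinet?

On the verge of sliding down the incline, friction equals μN and acts up the slope.
Perpendicular: N + P sin 25° = W cos 39° = 1119 N.
Along incline: P cos 25° + μN = W sin 39° with W sin 39° = 906.2 N.
Solving the pair for P and N: P = 417.4 N, N = 942.7 N (and f = μN = 527.9 N).

N ≈ 943 N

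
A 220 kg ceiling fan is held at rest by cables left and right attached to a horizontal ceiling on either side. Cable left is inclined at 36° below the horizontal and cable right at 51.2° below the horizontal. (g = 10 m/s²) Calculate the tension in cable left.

Weight W = 220 × 10 = 2200 N acts straight down.
Horizontal: T_left cos 36° = T_right cos 51.2°  →  T_right = 1.291 T_left.
Vertical: T_left sin 36° + T_right sin 51.2° = 2200.
Substituting the horizontal relation into the vertical equation gives 1.594 T_left = 2200, so T_left = 1380 N.

T_left ≈ 1380 N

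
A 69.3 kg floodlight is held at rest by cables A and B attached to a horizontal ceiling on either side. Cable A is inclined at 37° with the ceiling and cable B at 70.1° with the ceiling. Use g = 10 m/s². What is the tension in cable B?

Weight W = 69.3 × 10 = 693 N acts straight down.
Horizontal: T_A cos 37° = T_B cos 70.1°  →  T_A = 0.4262 T_B.
Vertical: T_A sin 37° + T_B sin 70.1° = 693.
Substituting the horizontal relation into the vertical equation gives 1.197 T_B = 693, so T_B = 579.1 N.

T_B ≈ 579 N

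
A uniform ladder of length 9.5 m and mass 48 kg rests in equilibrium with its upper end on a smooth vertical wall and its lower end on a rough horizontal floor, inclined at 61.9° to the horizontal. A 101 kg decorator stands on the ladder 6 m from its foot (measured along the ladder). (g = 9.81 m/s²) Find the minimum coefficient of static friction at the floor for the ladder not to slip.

ΣF_y = 0: N_floor = 48×9.81 + 101×9.81 = 1461.7 N.
Torques about the foot: N_wall · 9.5 sin 61.9° = 48×9.81×4.75 cos 61.9° + 101×9.81×6 cos 61.9° → N_wall = 459.85 N.
ΣF_x = 0: f_floor = N_wall = 459.85 N.
μ_min = f_floor / N_floor = 459.85 / 1461.7 = 0.3146.

μ_min ≈ 0.315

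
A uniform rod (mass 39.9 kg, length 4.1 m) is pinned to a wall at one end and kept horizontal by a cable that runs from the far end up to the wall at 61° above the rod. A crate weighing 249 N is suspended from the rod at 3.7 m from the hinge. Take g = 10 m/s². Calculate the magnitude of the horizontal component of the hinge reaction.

H_x ≈ 235 N

Take torques about the hinge: T sin 61° · 4.1 = 39.9×10×2.05 + 249×3.7 = 1739.2 N·m.
So T = 1739.2 / (0.8746 × 4.1) = 485.02 N.
ΣF_x = 0: H_x = T cos 61° = 235.14 N.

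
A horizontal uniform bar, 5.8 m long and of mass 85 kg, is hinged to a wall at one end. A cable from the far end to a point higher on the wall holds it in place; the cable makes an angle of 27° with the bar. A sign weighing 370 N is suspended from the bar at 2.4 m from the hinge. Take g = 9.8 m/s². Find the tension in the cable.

Take torques about the hinge: T sin 27° · 5.8 = 85×9.8×2.9 + 370×2.4 = 3303.7 N·m.
So T = 3303.7 / (0.4540 × 5.8) = 1254.7 N.

T ≈ 1250 N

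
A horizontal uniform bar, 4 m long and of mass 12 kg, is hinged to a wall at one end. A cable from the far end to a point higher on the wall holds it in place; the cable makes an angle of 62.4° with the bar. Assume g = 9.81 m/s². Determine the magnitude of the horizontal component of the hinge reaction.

Take torques about the hinge: T sin 62.4° · 4 = 12×9.81×2 = 235.44 N·m.
So T = 235.44 / (0.8862 × 4) = 66.418 N.
ΣF_x = 0: H_x = T cos 62.4° = 30.771 N.

H_x ≈ 30.8 N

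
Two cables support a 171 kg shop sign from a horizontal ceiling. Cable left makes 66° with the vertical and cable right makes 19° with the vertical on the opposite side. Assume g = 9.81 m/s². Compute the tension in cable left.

T_left ≈ 548 N

Angles from the horizontal: cable left is 90° − 66° = 24°, cable right is 90° − 19° = 71°.
Weight W = 171 × 9.81 = 1678 N acts straight down.
Horizontal: T_left cos 24° = T_right cos 71°  →  T_right = 2.806 T_left.
Vertical: T_left sin 24° + T_right sin 71° = 1678.
Substituting the horizontal relation into the vertical equation gives 3.06 T_left = 1678, so T_left = 548.2 N.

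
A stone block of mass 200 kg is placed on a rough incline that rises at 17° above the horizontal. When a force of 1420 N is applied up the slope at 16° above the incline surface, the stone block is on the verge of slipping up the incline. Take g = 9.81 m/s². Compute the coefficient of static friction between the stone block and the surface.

On the verge of sliding up the incline, friction is at its maximum μN and acts down the slope.
Perpendicular to incline: N = W cos 17° − P sin 16° = 1876 − 391.4 = 1485 N.
Along incline: P cos 16° − μN = W sin 17° → μ = −(W sin 17° − P cos 16°) / N = 0.5329.

μ ≈ 0.533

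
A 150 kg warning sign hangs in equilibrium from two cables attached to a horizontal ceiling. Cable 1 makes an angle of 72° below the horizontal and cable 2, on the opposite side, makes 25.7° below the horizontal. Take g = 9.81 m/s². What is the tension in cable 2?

Weight W = 150 × 9.81 = 1472 N acts straight down.
Horizontal: T_1 cos 72° = T_2 cos 25.7°  →  T_1 = 2.916 T_2.
Vertical: T_1 sin 72° + T_2 sin 25.7° = 1472.
Substituting the horizontal relation into the vertical equation gives 3.207 T_2 = 1472, so T_2 = 458.9 N.

T_2 ≈ 459 N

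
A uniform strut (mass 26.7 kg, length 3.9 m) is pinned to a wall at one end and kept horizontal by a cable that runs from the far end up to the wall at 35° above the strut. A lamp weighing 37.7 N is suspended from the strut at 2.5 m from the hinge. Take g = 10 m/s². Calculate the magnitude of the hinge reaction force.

|H| ≈ 269 N

Take torques about the hinge: T sin 35° · 3.9 = 26.7×10×1.95 + 37.7×2.5 = 614.9 N·m.
So T = 614.9 / (0.5736 × 3.9) = 274.88 N.
ΣF_x = 0: H_x = T cos 35° = 225.17 N.
ΣF_y = 0: H_y = (26.7×10 + 37.7) − T sin 35° = 304.7 − 157.67 = 147.03 N.
|H| = √(H_x² + H_y²) = √((225.17)² + (147.03)²) = 268.93 N.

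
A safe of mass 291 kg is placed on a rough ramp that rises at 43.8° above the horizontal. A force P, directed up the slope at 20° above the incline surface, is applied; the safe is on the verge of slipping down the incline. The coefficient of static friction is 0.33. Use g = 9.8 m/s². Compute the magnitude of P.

On the verge of sliding down the incline, friction equals μN and acts up the slope.
Perpendicular: N + P sin 20° = W cos 43.8° = 2058 N.
Along incline: P cos 20° + μN = W sin 43.8° with W sin 43.8° = 1974 N.
Solving the pair for P and N: P = 1566 N, N = 1523 N (and f = μN = 502.5 N).

P ≈ 1570 N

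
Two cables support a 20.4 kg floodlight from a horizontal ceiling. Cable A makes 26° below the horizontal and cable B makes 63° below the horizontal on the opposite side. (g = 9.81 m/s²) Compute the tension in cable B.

Weight W = 20.4 × 9.81 = 200.1 N acts straight down.
Horizontal: T_A cos 26° = T_B cos 63°  →  T_A = 0.5051 T_B.
Vertical: T_A sin 26° + T_B sin 63° = 200.1.
Substituting the horizontal relation into the vertical equation gives 1.112 T_B = 200.1, so T_B = 179.9 N.

T_B ≈ 180 N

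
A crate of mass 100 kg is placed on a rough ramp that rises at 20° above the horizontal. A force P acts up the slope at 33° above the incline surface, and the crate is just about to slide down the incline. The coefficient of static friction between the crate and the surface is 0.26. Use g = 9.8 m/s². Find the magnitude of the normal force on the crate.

On the verge of sliding down the incline, friction equals μN and acts up the slope.
Perpendicular: N + P sin 33° = W cos 20° = 920.9 N.
Along incline: P cos 33° + μN = W sin 20° with W sin 20° = 335.2 N.
Solving the pair for P and N: P = 137.4 N, N = 846.1 N (and f = μN = 220 N).

N ≈ 846 N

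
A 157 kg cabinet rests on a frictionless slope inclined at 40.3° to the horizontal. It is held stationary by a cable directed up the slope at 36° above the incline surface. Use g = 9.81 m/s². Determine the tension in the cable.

T ≈ 1230 N

Take axes along and perpendicular to the incline. Weight components: W sin 40.3° = 996.2 N down-slope, W cos 40.3° = 1175 N into the surface.
Along incline: T cos 36° = W sin 40.3° → T = 1231 N.
Perpendicular: N = W cos 40.3° − T sin 36° = 450.9 N.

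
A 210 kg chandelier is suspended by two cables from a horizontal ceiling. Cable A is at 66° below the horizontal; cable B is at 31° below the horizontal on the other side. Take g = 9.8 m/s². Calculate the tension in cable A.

T_A ≈ 1780 N

Weight W = 210 × 9.8 = 2058 N acts straight down.
Horizontal: T_A cos 66° = T_B cos 31°  →  T_B = 0.4745 T_A.
Vertical: T_A sin 66° + T_B sin 31° = 2058.
Substituting the horizontal relation into the vertical equation gives 1.158 T_A = 2058, so T_A = 1777 N.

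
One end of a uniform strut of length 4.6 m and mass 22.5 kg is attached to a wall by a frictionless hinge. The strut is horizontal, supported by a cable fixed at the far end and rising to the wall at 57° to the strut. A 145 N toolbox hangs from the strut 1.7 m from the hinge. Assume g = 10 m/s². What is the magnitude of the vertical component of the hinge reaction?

|H_y| ≈ 204 N

Take torques about the hinge: T sin 57° · 4.6 = 22.5×10×2.3 + 145×1.7 = 764 N·m.
So T = 764 / (0.8387 × 4.6) = 198.04 N.
ΣF_y = 0: H_y = (22.5×10 + 145) − T sin 57° = 370 − 166.09 = 203.91 N.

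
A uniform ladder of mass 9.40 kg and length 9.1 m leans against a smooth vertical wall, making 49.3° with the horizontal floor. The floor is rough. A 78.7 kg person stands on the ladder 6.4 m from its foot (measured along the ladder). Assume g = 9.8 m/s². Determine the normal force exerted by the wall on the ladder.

N_wall ≈ 506 N

Torques about the foot: N_wall · 9.1 sin 49.3° = 9.40×9.8×4.55 cos 49.3° + 78.7×9.8×6.4 cos 49.3° → N_wall = 506.18 N.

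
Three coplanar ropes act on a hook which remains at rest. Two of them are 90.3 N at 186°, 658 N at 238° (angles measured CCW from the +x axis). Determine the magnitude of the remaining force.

F ≈ 717 N

Sum the known components: ΣF_x = -438.5 N, ΣF_y = -567.5 N.
For equilibrium the remaining force must supply (−ΣF_x, −ΣF_y) = (438.5, 567.5) N.
Magnitude = √((438.5)² + (567.5)²) = 717.1 N; direction = atan2(567.5, 438.5) = 52.3°.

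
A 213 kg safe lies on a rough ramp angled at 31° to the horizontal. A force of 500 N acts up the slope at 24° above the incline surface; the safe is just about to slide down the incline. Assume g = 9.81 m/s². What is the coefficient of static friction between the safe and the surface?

μ ≈ 0.390

On the verge of sliding down the incline, friction is at its maximum μN and acts up the slope.
Perpendicular to incline: N = W cos 31° − P sin 24° = 1791 − 203.4 = 1588 N.
Along incline: P cos 24° + μN = W sin 31° → μ = (W sin 31° − P cos 24°) / N = 0.3901.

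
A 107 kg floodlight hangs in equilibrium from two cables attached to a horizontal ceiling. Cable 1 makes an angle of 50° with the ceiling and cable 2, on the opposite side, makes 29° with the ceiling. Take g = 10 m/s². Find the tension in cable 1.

T_1 ≈ 953 N

Weight W = 107 × 10 = 1070 N acts straight down.
Horizontal: T_1 cos 50° = T_2 cos 29°  →  T_2 = 0.7349 T_1.
Vertical: T_1 sin 50° + T_2 sin 29° = 1070.
Substituting the horizontal relation into the vertical equation gives 1.122 T_1 = 1070, so T_1 = 953.4 N.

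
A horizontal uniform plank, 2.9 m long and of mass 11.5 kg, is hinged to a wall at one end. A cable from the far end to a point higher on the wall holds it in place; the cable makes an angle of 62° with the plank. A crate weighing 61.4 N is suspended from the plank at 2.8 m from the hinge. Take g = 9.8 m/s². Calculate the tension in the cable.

T ≈ 131 N

Take torques about the hinge: T sin 62° · 2.9 = 11.5×9.8×1.45 + 61.4×2.8 = 335.33 N·m.
So T = 335.33 / (0.8829 × 2.9) = 130.96 N.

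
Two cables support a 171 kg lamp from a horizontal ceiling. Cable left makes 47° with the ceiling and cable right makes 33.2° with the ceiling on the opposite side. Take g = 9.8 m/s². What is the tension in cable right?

T_right ≈ 1160 N

Weight W = 171 × 9.8 = 1676 N acts straight down.
Horizontal: T_left cos 47° = T_right cos 33.2°  →  T_left = 1.227 T_right.
Vertical: T_left sin 47° + T_right sin 33.2° = 1676.
Substituting the horizontal relation into the vertical equation gives 1.445 T_right = 1676, so T_right = 1160 N.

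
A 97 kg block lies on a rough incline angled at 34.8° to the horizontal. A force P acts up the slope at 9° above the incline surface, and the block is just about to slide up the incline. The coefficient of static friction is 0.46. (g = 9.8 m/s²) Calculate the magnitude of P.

On the verge of sliding up the incline, friction equals μN and acts down the slope.
Perpendicular: N + P sin 9° = W cos 34.8° = 780.6 N.
Along incline: P cos 9° = W sin 34.8° + μN  with W sin 34.8° = 542.5 N.
Solving the pair for P and N: P = 850.8 N, N = 647.5 N (and f = μN = 297.8 N).

P ≈ 851 N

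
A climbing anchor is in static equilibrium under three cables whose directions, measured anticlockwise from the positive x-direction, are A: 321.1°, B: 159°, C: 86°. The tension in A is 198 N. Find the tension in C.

T_C ≈ 63.6 N

Resolve: ΣF_x = 198 cos 321.1° + T_B cos 159° + T_C cos 86° = 0.
        ΣF_y = 198 sin 321.1° + T_B sin 159° + T_C sin 86° = 0.
The known terms sum to (154.1, -124.3) N, so -0.9336 T_B + 0.0698 T_C = -154.1 and 0.3584 T_B + 0.9976 T_C = 124.3.
Solving simultaneously: T_B = 169.8 N, T_C = 63.64 N.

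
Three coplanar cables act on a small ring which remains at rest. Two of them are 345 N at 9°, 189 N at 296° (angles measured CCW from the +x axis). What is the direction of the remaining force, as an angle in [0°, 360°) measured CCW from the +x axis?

Sum the known components: ΣF_x = 423.6 N, ΣF_y = -115.9 N.
For equilibrium the remaining force must supply (−ΣF_x, −ΣF_y) = (-423.6, 115.9) N.
Magnitude = √((-423.6)² + (115.9)²) = 439.2 N; direction = atan2(115.9, -423.6) = 164.7°.

θ ≈ 165°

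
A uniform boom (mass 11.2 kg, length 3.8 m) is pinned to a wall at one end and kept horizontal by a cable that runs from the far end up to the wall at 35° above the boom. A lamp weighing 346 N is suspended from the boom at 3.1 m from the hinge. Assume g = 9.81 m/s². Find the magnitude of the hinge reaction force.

|H| ≈ 496 N

Take torques about the hinge: T sin 35° · 3.8 = 11.2×9.81×1.9 + 346×3.1 = 1281.4 N·m.
So T = 1281.4 / (0.5736 × 3.8) = 587.89 N.
ΣF_x = 0: H_x = T cos 35° = 481.57 N.
ΣF_y = 0: H_y = (11.2×9.81 + 346) − T sin 35° = 455.87 − 337.2 = 118.67 N.
|H| = √(H_x² + H_y²) = √((481.57)² + (118.67)²) = 495.98 N.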